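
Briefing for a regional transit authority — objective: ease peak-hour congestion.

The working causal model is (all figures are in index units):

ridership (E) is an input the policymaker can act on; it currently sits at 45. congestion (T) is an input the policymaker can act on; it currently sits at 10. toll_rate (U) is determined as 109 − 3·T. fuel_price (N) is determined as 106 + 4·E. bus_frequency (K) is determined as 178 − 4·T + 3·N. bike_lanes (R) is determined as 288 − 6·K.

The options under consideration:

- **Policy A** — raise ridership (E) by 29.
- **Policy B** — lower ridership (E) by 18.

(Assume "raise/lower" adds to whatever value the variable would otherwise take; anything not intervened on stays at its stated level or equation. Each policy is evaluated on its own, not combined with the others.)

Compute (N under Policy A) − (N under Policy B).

Policy A (E + 29):
  E = 45 + 29 = 74
  N = 106 + 4·74 = 402
Policy B (E − 18):
  E = 45 − 18 = 27
  N = 106 + 4·27 = 214
N: 402 − 214 = 188

188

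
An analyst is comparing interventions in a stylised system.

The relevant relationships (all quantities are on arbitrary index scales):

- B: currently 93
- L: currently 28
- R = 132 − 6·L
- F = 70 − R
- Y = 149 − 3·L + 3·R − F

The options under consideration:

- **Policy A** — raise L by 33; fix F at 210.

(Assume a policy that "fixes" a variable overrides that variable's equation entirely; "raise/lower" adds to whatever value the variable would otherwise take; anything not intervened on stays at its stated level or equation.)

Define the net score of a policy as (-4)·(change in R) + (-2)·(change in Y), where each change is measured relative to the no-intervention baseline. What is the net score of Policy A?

Baseline:
  L = 28
  R = 132 − 6·28 = -36
  F = 70 − (-36) = 106
  Y = 149 − 3·28 + 3·(-36) − 106 = -149
Policy A (L + 33, F := 210):
  L = 28 + 33 = 61
  R = 132 − 6·61 = -234
  F = 210
  Y = 149 − 3·61 + 3·(-234) − 210 = -946
ΔR = -234 − (-36) = -198; ΔY = -946 − (-149) = -797
Score = (-4)·(-198) + (-2)·(-797) = 2386

2386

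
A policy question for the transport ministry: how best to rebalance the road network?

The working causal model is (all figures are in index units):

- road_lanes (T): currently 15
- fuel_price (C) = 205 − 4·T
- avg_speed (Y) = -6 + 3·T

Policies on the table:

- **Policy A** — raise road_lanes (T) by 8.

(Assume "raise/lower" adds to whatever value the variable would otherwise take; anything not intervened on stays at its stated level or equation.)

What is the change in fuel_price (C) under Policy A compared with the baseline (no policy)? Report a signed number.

-32

Baseline:
  T = 15
  C = 205 − 4·15 = 145
Policy A (T + 8):
  T = 15 + 8 = 23
  C = 205 − 4·23 = 113
Change in C: 113 − 145 = -32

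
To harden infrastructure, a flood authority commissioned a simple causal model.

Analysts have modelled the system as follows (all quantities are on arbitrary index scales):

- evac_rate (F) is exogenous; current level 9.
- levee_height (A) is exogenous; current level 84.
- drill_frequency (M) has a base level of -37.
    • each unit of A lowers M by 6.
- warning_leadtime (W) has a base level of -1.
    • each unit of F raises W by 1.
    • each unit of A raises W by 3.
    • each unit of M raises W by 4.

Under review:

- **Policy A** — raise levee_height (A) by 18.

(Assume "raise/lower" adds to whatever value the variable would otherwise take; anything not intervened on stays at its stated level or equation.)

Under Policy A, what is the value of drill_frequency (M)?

Policy A (A + 18):
  A = 84 + 18 = 102
  M = -37 − 6·102 = -649

-649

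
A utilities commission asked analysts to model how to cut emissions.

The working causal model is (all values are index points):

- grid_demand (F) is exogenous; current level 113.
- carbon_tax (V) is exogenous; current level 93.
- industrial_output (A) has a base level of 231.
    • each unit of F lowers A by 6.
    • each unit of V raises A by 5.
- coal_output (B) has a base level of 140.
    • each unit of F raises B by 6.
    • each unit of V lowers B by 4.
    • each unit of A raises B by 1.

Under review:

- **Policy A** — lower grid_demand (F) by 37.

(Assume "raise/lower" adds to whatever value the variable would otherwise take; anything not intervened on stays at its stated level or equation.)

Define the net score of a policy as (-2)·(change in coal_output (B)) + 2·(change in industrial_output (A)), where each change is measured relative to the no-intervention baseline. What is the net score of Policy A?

Baseline:
  F = 113
  V = 93
  A = 231 − 6·113 + 5·93 = 18
  B = 140 + 6·113 − 4·93 + 18 = 464
Policy A (F − 37):
  F = 113 − 37 = 76
  V = 93
  A = 231 − 6·76 + 5·93 = 240
  B = 140 + 6·76 − 4·93 + 240 = 464
ΔB = 464 − 464 = 0; ΔA = 240 − 18 = 222
Score = (-2)·0 + 2·222 = 444

444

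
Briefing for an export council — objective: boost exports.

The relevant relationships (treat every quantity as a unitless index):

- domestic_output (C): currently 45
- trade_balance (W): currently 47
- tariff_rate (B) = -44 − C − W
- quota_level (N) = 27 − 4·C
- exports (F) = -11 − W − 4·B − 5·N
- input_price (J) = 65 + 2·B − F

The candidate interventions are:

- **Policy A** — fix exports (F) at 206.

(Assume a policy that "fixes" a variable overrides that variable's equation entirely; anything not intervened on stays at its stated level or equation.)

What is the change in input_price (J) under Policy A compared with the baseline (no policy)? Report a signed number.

Baseline:
  C = 45
  W = 47
  B = -44 − 45 − 47 = -136
  N = 27 − 4·45 = -153
  F = -11 − 47 − 4·(-136) − 5·(-153) = 1251
  J = 65 + 2·(-136) − 1251 = -1458
Policy A (F := 206):
  C = 45
  W = 47
  B = -44 − 45 − 47 = -136
  N = 27 − 4·45 = -153
  F = 206
  J = 65 + 2·(-136) − 206 = -413
Change in J: -413 − (-1458) = 1045

1045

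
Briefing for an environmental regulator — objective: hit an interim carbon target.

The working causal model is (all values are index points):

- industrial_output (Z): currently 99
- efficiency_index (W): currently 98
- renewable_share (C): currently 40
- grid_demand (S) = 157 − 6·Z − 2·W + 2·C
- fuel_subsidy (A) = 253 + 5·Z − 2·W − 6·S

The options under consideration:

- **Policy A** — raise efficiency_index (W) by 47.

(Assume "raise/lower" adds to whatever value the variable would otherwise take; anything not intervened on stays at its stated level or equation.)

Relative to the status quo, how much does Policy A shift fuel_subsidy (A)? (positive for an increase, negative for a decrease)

Baseline:
  Z = 99
  W = 98
  C = 40
  S = 157 − 6·99 − 2·98 + 2·40 = -553
  A = 253 + 5·99 − 2·98 − 6·(-553) = 3870
Policy A (W + 47):
  Z = 99
  W = 98 + 47 = 145
  C = 40
  S = 157 − 6·99 − 2·145 + 2·40 = -647
  A = 253 + 5·99 − 2·145 − 6·(-647) = 4340
Change in A: 4340 − 3870 = 470

470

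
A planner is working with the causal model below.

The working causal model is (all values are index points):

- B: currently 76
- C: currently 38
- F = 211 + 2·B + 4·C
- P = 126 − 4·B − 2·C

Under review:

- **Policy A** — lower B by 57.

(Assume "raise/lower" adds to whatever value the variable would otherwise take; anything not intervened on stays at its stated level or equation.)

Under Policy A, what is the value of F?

401

Policy A (B − 57):
  B = 76 − 57 = 19
  C = 38
  F = 211 + 2·19 + 4·38 = 401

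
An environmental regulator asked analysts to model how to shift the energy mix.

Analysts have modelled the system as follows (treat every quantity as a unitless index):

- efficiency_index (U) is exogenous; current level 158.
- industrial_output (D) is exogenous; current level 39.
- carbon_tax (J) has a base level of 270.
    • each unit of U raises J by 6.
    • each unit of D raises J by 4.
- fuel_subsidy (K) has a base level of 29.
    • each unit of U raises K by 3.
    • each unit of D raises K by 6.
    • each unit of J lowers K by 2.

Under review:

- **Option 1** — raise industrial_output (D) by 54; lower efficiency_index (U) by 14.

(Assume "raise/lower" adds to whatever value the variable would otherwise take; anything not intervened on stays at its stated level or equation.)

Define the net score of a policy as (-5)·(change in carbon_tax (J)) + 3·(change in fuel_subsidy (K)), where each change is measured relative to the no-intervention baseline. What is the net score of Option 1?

Baseline:
  U = 158
  D = 39
  J = 270 + 6·158 + 4·39 = 1374
  K = 29 + 3·158 + 6·39 − 2·1374 = -2011
Option 1 (D + 54, U − 14):
  U = 158 − 14 = 144
  D = 39 + 54 = 93
  J = 270 + 6·144 + 4·93 = 1506
  K = 29 + 3·144 + 6·93 − 2·1506 = -1993
ΔJ = 1506 − 1374 = 132; ΔK = -1993 − (-2011) = 18
Score = (-5)·132 + 3·18 = -606

-606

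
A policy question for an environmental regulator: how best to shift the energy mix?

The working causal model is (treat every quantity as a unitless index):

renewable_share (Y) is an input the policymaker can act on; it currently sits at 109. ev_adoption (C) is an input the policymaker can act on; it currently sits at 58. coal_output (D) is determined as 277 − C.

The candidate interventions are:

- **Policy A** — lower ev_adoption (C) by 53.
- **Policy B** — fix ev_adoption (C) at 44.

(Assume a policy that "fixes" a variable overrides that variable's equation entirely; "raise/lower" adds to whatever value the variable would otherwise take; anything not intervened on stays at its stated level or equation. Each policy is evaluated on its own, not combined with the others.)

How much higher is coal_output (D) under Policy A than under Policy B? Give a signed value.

39

Policy A (C − 53):
  C = 58 − 53 = 5
  D = 277 − 5 = 272
Policy B (C := 44):
  C = 44
  D = 277 − 44 = 233
D: 272 − 233 = 39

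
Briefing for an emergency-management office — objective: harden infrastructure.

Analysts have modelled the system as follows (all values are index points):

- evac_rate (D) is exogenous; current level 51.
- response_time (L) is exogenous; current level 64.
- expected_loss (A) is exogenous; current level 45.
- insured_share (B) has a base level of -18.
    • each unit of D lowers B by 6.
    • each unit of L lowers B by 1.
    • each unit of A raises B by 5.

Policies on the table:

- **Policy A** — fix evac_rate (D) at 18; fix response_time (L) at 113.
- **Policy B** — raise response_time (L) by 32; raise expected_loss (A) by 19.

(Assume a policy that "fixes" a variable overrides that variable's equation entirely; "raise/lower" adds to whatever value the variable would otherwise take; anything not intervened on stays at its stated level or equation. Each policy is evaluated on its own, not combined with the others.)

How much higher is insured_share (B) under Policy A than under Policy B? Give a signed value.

Policy A (D := 18, L := 113):
  D = 18
  L = 113
  A = 45
  B = -18 − 6·18 − 113 + 5·45 = -14
Policy B (L + 32, A + 19):
  D = 51
  L = 64 + 32 = 96
  A = 45 + 19 = 64
  B = -18 − 6·51 − 96 + 5·64 = -100
B: -14 − (-100) = 86

86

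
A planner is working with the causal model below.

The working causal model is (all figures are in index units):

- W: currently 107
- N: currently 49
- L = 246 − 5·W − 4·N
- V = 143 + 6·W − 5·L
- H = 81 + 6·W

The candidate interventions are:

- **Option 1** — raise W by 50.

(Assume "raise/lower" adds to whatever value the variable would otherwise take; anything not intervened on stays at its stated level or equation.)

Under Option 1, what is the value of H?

1023

Option 1 (W + 50):
  W = 107 + 50 = 157
  H = 81 + 6·157 = 1023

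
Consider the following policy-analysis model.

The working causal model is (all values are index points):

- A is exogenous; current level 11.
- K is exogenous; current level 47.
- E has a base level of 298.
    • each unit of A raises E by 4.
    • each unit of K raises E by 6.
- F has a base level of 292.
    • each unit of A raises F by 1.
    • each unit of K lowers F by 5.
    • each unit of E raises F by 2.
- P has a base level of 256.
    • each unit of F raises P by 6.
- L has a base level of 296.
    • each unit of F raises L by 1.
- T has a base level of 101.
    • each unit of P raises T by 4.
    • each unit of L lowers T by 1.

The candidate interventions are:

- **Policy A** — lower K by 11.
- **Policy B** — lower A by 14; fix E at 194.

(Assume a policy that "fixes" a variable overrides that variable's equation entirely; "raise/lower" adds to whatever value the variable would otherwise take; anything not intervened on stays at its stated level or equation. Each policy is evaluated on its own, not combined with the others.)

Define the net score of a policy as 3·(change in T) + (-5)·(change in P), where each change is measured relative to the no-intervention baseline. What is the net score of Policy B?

-34086

Baseline:
  A = 11
  K = 47
  E = 298 + 4·11 + 6·47 = 624
  F = 292 + 11 − 5·47 + 2·624 = 1316
  P = 256 + 6·1316 = 8152
  L = 296 + 1316 = 1612
  T = 101 + 4·8152 − 1612 = 31097
Policy B (A − 14, E := 194):
  A = 11 − 14 = -3
  K = 47
  E = 194
  F = 292 + (-3) − 5·47 + 2·194 = 442
  P = 256 + 6·442 = 2908
  L = 296 + 442 = 738
  T = 101 + 4·2908 − 738 = 10995
ΔT = 10995 − 31097 = -20102; ΔP = 2908 − 8152 = -5244
Score = 3·(-20102) + (-5)·(-5244) = -34086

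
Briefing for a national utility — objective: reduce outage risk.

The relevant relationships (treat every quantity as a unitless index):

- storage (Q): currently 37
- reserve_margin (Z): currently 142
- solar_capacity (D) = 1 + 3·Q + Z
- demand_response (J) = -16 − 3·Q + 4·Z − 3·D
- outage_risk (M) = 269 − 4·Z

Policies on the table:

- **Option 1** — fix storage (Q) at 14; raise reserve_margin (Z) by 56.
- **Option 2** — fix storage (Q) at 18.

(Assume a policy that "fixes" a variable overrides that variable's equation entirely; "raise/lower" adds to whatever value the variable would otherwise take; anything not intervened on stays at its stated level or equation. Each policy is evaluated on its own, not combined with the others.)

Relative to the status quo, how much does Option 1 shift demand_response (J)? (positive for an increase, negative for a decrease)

332

Baseline:
  Q = 37
  Z = 142
  D = 1 + 3·37 + 142 = 254
  J = -16 − 3·37 + 4·142 − 3·254 = -321
Option 1 (Q := 14, Z + 56):
  Q = 14
  Z = 142 + 56 = 198
  D = 1 + 3·14 + 198 = 241
  J = -16 − 3·14 + 4·198 − 3·241 = 11
Change in J: 11 − (-321) = 332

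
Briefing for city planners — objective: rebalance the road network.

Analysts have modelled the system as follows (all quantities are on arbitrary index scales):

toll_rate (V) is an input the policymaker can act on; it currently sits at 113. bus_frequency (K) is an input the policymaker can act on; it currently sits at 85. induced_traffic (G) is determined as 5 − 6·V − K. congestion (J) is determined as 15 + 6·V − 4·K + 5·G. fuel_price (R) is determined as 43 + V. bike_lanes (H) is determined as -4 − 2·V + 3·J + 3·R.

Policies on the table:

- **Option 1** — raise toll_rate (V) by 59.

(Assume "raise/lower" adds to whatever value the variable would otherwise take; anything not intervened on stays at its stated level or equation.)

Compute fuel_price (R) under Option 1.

Option 1 (V + 59):
  V = 113 + 59 = 172
  R = 43 + 172 = 215

215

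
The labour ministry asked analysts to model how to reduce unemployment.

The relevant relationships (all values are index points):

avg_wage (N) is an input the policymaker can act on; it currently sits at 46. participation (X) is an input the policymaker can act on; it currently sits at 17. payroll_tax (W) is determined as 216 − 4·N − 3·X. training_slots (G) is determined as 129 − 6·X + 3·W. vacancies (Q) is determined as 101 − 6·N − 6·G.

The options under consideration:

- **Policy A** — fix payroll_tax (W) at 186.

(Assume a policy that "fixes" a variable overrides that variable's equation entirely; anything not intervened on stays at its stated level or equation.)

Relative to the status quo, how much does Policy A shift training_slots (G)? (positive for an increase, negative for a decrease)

615

Baseline:
  N = 46
  X = 17
  W = 216 − 4·46 − 3·17 = -19
  G = 129 − 6·17 + 3·(-19) = -30
Policy A (W := 186):
  N = 46
  X = 17
  W = 186
  G = 129 − 6·17 + 3·186 = 585
Change in G: 585 − (-30) = 615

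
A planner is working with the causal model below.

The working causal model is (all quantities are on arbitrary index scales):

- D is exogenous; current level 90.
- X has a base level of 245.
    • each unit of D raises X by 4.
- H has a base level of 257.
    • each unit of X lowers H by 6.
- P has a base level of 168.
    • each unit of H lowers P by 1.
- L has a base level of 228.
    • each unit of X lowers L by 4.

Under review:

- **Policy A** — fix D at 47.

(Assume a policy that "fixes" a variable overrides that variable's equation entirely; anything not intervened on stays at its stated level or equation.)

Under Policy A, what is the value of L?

-1504

Policy A (D := 47):
  D = 47
  X = 245 + 4·47 = 433
  L = 228 − 4·433 = -1504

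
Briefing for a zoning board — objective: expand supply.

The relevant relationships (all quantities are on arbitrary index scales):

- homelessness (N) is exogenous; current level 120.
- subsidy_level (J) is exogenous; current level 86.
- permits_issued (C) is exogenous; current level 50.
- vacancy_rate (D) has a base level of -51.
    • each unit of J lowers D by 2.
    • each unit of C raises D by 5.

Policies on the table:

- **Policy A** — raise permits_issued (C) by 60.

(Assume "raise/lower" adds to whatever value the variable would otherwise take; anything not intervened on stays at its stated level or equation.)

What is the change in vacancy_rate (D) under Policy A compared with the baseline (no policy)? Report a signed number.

300

Baseline:
  J = 86
  C = 50
  D = -51 − 2·86 + 5·50 = 27
Policy A (C + 60):
  J = 86
  C = 50 + 60 = 110
  D = -51 − 2·86 + 5·110 = 327
Change in D: 327 − 27 = 300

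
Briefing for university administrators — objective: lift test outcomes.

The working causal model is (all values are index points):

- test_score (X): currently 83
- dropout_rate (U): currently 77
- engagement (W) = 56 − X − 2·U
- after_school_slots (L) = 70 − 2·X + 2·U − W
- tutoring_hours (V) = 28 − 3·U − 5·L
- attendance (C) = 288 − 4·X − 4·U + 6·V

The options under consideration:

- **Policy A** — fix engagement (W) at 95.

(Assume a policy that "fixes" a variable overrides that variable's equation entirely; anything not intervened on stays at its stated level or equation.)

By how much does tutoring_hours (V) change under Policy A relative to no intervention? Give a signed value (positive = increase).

Baseline:
  X = 83
  U = 77
  W = 56 − 83 − 2·77 = -181
  L = 70 − 2·83 + 2·77 − (-181) = 239
  V = 28 − 3·77 − 5·239 = -1398
Policy A (W := 95):
  X = 83
  U = 77
  W = 95
  L = 70 − 2·83 + 2·77 − 95 = -37
  V = 28 − 3·77 − 5·(-37) = -18
Change in V: -18 − (-1398) = 1380

1380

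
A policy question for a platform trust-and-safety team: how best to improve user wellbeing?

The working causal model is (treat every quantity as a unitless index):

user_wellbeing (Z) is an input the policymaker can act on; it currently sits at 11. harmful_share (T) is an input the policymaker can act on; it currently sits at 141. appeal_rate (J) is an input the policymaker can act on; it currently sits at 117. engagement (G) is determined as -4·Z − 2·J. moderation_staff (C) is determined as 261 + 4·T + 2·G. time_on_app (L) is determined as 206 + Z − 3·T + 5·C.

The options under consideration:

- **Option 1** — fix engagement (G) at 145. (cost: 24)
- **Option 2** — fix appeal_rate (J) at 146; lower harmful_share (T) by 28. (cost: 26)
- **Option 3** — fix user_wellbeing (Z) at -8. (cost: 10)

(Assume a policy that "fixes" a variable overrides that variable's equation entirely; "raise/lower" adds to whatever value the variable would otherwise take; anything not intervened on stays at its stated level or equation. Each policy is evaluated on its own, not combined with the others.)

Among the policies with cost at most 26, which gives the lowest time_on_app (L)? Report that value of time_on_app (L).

Option 1 (G := 145):
  Z = 11
  T = 141
  J = 117
  G = 145
  C = 261 + 4·141 + 2·145 = 1115
  L = 206 + 11 − 3·141 + 5·1115 = 5369
Option 2 (J := 146, T − 28):
  Z = 11
  T = 141 − 28 = 113
  J = 146
  G = 0 − 4·11 − 2·146 = -336
  C = 261 + 4·113 + 2·(-336) = 41
  L = 206 + 11 − 3·113 + 5·41 = 83
Option 3 (Z := -8):
  Z = -8
  T = 141
  J = 117
  G = 0 − 4·(-8) − 2·117 = -202
  C = 261 + 4·141 + 2·(-202) = 421
  L = 206 + (-8) − 3·141 + 5·421 = 1880
Comparing — Option 1: L=5369, Option 2: L=83, Option 3: L=1880. Lowest is 83 (Option 2).

83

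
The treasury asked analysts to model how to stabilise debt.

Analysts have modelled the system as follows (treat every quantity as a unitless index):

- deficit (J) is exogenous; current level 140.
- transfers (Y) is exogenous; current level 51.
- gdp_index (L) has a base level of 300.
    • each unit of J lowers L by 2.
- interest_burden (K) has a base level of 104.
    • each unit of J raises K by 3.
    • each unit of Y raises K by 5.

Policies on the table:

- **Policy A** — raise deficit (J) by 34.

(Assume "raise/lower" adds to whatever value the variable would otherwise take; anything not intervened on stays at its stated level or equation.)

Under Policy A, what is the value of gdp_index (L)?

-48

Policy A (J + 34):
  J = 140 + 34 = 174
  L = 300 − 2·174 = -48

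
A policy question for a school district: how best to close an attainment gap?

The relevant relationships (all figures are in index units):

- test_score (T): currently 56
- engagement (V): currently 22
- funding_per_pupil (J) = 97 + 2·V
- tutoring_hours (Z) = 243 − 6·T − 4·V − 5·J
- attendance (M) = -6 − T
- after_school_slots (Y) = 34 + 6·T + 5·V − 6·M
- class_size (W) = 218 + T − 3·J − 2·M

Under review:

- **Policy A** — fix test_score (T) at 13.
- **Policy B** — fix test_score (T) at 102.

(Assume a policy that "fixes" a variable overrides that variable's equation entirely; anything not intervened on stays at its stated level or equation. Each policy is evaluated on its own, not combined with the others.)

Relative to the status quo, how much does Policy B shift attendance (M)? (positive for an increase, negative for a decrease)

-46

Baseline:
  T = 56
  M = -6 − 56 = -62
Policy B (T := 102):
  T = 102
  M = -6 − 102 = -108
Change in M: -108 − (-62) = -46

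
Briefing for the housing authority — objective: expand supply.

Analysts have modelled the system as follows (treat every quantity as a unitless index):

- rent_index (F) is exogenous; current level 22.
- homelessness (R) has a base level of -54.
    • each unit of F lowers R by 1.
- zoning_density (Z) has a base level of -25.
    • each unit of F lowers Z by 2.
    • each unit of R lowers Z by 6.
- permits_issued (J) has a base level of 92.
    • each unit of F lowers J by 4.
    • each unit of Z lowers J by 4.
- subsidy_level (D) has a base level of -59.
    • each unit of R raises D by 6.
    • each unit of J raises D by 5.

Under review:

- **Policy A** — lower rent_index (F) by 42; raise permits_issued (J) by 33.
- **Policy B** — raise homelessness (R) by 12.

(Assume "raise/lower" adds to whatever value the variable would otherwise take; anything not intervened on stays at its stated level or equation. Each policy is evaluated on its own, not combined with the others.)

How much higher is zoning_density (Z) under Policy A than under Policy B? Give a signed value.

-96

Policy A (F − 42, J + 33):
  F = 22 − 42 = -20
  R = -54 − (-20) = -34
  Z = -25 − 2·(-20) − 6·(-34) = 219
Policy B (R + 12):
  F = 22
  R = -54 − 22 (+12 from intervention) = -64
  Z = -25 − 2·22 − 6·(-64) = 315
Z: 219 − 315 = -96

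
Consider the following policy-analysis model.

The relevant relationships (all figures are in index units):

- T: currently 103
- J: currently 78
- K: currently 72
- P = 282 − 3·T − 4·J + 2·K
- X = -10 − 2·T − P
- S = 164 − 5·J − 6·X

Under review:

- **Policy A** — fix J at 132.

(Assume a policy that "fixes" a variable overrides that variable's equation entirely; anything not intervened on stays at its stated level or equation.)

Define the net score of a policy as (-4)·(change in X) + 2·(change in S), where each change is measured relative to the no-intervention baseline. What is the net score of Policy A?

Baseline:
  T = 103
  J = 78
  K = 72
  P = 282 − 3·103 − 4·78 + 2·72 = -195
  X = -10 − 2·103 − (-195) = -21
  S = 164 − 5·78 − 6·(-21) = -100
Policy A (J := 132):
  T = 103
  J = 132
  K = 72
  P = 282 − 3·103 − 4·132 + 2·72 = -411
  X = -10 − 2·103 − (-411) = 195
  S = 164 − 5·132 − 6·195 = -1666
ΔX = 195 − (-21) = 216; ΔS = -1666 − (-100) = -1566
Score = (-4)·216 + 2·(-1566) = -3996

-3996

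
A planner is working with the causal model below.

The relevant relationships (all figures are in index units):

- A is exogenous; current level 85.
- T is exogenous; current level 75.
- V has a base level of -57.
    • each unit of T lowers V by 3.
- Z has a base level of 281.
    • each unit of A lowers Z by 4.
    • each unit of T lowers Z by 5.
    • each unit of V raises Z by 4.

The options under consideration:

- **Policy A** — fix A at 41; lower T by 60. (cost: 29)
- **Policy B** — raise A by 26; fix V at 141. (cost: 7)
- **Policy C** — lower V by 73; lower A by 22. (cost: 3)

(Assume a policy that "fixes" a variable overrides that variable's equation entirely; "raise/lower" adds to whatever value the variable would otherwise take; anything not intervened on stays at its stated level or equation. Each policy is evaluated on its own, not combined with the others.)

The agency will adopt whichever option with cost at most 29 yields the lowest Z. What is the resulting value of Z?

Policy A (A := 41, T − 60):
  A = 41
  T = 75 − 60 = 15
  V = -57 − 3·15 = -102
  Z = 281 − 4·41 − 5·15 + 4·(-102) = -366
Policy B (A + 26, V := 141):
  A = 85 + 26 = 111
  T = 75
  V = 141
  Z = 281 − 4·111 − 5·75 + 4·141 = 26
Policy C (V − 73, A − 22):
  A = 85 − 22 = 63
  T = 75
  V = -57 − 3·75 (−73 from intervention) = -355
  Z = 281 − 4·63 − 5·75 + 4·(-355) = -1766
Comparing — Policy A: Z=-366, Policy B: Z=26, Policy C: Z=-1766. Lowest is -1766 (Policy C).

-1766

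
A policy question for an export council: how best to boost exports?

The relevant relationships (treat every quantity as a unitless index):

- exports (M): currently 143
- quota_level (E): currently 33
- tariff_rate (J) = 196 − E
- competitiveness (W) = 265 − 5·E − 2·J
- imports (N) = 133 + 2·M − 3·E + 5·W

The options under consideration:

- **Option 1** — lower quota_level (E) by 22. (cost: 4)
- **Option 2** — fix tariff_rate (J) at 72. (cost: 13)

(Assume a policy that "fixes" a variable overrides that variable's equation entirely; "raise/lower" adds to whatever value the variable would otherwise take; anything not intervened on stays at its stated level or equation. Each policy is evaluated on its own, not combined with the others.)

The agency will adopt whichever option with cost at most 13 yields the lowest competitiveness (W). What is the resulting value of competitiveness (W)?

Option 1 (E − 22):
  E = 33 − 22 = 11
  J = 196 − 11 = 185
  W = 265 − 5·11 − 2·185 = -160
Option 2 (J := 72):
  E = 33
  J = 72
  W = 265 − 5·33 − 2·72 = -44
Comparing — Option 1: W=-160, Option 2: W=-44. Lowest is -160 (Option 1).

-160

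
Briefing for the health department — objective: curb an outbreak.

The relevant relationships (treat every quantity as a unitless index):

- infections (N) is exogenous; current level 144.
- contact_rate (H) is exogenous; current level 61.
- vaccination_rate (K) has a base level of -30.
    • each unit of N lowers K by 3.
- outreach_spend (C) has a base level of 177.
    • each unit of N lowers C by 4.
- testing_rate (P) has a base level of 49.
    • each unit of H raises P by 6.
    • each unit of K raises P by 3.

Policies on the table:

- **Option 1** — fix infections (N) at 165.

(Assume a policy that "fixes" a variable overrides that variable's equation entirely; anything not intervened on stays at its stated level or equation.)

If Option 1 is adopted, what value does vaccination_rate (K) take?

Option 1 (N := 165):
  N = 165
  K = -30 − 3·165 = -525

-525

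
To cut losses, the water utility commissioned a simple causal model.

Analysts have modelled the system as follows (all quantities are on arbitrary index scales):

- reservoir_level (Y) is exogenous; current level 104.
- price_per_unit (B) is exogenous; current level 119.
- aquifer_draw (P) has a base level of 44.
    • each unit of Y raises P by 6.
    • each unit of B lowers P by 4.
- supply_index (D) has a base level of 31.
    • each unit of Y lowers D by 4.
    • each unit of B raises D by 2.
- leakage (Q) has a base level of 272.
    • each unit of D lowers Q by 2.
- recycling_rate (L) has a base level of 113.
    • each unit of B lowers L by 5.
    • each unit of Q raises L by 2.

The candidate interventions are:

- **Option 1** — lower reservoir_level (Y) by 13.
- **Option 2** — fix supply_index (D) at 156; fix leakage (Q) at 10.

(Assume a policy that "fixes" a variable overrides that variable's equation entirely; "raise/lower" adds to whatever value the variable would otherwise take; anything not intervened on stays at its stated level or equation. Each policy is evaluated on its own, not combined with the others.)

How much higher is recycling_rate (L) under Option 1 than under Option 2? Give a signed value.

Option 1 (Y − 13):
  Y = 104 − 13 = 91
  B = 119
  D = 31 − 4·91 + 2·119 = -95
  Q = 272 − 2·(-95) = 462
  L = 113 − 5·119 + 2·462 = 442
Option 2 (D := 156, Q := 10):
  Y = 104
  B = 119
  D = 156
  Q = 10
  L = 113 − 5·119 + 2·10 = -462
L: 442 − (-462) = 904

904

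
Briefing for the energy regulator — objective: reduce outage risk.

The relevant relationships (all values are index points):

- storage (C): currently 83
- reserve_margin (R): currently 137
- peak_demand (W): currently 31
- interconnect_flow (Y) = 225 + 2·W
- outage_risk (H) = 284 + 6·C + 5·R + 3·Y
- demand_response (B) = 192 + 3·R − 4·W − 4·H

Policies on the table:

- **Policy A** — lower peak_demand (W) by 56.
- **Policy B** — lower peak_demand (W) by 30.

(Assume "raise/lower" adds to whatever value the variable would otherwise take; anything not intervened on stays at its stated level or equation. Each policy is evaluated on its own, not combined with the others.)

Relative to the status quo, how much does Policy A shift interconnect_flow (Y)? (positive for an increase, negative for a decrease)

Baseline:
  W = 31
  Y = 225 + 2·31 = 287
Policy A (W − 56):
  W = 31 − 56 = -25
  Y = 225 + 2·(-25) = 175
Change in Y: 175 − 287 = -112

-112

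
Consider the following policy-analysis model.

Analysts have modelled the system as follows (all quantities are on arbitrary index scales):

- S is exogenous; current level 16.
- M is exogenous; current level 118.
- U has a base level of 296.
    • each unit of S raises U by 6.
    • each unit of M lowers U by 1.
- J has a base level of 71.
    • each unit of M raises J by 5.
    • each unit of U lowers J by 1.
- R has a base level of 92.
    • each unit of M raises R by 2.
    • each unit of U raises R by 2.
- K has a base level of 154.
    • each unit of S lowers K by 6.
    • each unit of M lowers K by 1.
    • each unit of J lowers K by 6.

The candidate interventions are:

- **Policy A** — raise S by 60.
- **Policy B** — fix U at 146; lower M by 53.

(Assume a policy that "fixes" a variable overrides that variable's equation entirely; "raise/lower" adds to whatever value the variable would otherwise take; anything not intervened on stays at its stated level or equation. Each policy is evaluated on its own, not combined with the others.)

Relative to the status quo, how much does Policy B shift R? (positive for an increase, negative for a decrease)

Baseline:
  S = 16
  M = 118
  U = 296 + 6·16 − 118 = 274
  R = 92 + 2·118 + 2·274 = 876
Policy B (U := 146, M − 53):
  S = 16
  M = 118 − 53 = 65
  U = 146
  R = 92 + 2·65 + 2·146 = 514
Change in R: 514 − 876 = -362

-362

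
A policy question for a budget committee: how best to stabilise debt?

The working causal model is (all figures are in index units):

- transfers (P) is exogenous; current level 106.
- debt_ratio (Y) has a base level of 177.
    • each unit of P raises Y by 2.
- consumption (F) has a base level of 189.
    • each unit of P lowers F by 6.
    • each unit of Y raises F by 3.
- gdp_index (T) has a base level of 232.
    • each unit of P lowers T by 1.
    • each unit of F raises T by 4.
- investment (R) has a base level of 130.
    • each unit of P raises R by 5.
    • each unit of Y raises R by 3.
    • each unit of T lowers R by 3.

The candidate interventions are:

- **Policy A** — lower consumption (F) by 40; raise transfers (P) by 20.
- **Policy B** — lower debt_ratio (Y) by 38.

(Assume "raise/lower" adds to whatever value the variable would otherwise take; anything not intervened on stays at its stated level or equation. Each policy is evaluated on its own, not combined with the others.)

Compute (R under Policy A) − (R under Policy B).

Policy A (F − 40, P + 20):
  P = 106 + 20 = 126
  Y = 177 + 2·126 = 429
  F = 189 − 6·126 + 3·429 (−40 from intervention) = 680
  T = 232 − 126 + 4·680 = 2826
  R = 130 + 5·126 + 3·429 − 3·2826 = -6431
Policy B (Y − 38):
  P = 106
  Y = 177 + 2·106 (−38 from intervention) = 351
  F = 189 − 6·106 + 3·351 = 606
  T = 232 − 106 + 4·606 = 2550
  R = 130 + 5·106 + 3·351 − 3·2550 = -5937
R: -6431 − (-5937) = -494

-494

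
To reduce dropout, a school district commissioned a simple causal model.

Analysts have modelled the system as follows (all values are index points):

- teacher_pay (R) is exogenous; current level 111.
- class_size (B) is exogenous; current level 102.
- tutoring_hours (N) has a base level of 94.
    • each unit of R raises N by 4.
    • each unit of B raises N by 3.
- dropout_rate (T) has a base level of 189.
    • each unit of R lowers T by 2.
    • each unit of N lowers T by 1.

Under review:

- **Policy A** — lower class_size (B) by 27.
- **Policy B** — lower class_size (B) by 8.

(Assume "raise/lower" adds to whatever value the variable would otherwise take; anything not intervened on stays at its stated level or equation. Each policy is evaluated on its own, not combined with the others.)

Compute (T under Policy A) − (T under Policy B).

57

Policy A (B − 27):
  R = 111
  B = 102 − 27 = 75
  N = 94 + 4·111 + 3·75 = 763
  T = 189 − 2·111 − 763 = -796
Policy B (B − 8):
  R = 111
  B = 102 − 8 = 94
  N = 94 + 4·111 + 3·94 = 820
  T = 189 − 2·111 − 820 = -853
T: -796 − (-853) = 57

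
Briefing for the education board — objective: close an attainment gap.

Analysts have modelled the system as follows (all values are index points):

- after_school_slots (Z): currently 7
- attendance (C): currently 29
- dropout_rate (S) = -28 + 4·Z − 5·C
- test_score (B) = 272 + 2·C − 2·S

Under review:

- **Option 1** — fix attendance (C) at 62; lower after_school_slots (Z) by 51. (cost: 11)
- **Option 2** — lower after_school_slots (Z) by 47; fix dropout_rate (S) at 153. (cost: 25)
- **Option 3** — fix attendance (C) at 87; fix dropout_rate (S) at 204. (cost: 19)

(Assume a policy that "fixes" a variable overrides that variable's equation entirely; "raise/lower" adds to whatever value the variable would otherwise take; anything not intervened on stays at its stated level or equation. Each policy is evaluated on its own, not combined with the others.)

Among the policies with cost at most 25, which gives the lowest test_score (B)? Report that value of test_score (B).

Option 1 (C := 62, Z − 51):
  Z = 7 − 51 = -44
  C = 62
  S = -28 + 4·(-44) − 5·62 = -514
  B = 272 + 2·62 − 2·(-514) = 1424
Option 2 (Z − 47, S := 153):
  Z = 7 − 47 = -40
  C = 29
  S = 153
  B = 272 + 2·29 − 2·153 = 24
Option 3 (C := 87, S := 204):
  Z = 7
  C = 87
  S = 204
  B = 272 + 2·87 − 2·204 = 38
Comparing — Option 1: B=1424, Option 2: B=24, Option 3: B=38. Lowest is 24 (Option 2).

24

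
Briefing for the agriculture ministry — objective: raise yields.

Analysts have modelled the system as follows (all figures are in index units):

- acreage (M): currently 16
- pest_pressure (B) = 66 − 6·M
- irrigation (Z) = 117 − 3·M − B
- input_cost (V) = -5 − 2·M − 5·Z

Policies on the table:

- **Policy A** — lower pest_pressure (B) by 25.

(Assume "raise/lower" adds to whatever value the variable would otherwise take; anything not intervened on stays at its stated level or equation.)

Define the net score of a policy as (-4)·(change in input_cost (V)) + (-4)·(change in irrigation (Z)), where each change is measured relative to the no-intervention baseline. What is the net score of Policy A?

Baseline:
  M = 16
  B = 66 − 6·16 = -30
  Z = 117 − 3·16 − (-30) = 99
  V = -5 − 2·16 − 5·99 = -532
Policy A (B − 25):
  M = 16
  B = 66 − 6·16 (−25 from intervention) = -55
  Z = 117 − 3·16 − (-55) = 124
  V = -5 − 2·16 − 5·124 = -657
ΔV = -657 − (-532) = -125; ΔZ = 124 − 99 = 25
Score = (-4)·(-125) + (-4)·25 = 400

400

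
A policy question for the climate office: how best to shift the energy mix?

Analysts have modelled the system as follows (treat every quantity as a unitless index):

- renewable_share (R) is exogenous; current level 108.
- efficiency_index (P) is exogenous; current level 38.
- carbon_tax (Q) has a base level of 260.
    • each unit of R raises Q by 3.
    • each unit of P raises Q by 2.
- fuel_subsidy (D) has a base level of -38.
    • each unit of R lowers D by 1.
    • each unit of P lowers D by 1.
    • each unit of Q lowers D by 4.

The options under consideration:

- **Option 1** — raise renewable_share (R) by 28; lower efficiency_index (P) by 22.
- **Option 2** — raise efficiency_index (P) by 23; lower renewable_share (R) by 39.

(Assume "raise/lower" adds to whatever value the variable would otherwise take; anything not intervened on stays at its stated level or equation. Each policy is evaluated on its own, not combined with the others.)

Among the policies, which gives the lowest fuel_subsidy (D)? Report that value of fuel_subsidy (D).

-2990

Option 1 (R + 28, P − 22):
  R = 108 + 28 = 136
  P = 38 − 22 = 16
  Q = 260 + 3·136 + 2·16 = 700
  D = -38 − 136 − 16 − 4·700 = -2990
Option 2 (P + 23, R − 39):
  R = 108 − 39 = 69
  P = 38 + 23 = 61
  Q = 260 + 3·69 + 2·61 = 589
  D = -38 − 69 − 61 − 4·589 = -2524
Comparing — Option 1: D=-2990, Option 2: D=-2524. Lowest is -2990 (Option 1).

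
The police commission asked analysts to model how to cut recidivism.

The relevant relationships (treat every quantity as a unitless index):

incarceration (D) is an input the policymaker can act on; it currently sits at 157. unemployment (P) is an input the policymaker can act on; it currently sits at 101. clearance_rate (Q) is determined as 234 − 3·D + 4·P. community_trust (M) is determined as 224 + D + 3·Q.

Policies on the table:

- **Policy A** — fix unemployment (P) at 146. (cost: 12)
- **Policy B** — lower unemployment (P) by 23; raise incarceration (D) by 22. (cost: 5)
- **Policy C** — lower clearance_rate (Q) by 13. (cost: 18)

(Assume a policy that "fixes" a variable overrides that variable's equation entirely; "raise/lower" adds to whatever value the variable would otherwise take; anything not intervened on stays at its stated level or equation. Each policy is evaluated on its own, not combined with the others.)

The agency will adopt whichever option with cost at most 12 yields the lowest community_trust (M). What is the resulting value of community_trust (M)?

430

Policy A (P := 146):
  D = 157
  P = 146
  Q = 234 − 3·157 + 4·146 = 347
  M = 224 + 157 + 3·347 = 1422
Policy B (P − 23, D + 22):
  D = 157 + 22 = 179
  P = 101 − 23 = 78
  Q = 234 − 3·179 + 4·78 = 9
  M = 224 + 179 + 3·9 = 430
Comparing — Policy A: M=1422, Policy B: M=430. Lowest is 430 (Policy B).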